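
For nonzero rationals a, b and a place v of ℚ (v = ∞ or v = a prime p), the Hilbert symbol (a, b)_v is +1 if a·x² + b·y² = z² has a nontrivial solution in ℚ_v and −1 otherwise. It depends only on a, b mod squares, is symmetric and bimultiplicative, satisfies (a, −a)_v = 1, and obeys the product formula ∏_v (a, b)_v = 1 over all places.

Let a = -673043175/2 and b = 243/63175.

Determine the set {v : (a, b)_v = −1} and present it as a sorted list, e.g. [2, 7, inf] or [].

[2, 19]

Mod squares: a ≡ -13566, b ≡ 21. Check v ∈ {∞, 2, 3, 5, 7, 17, 19}.
v=2: v_2(a)=-1, v_2(b)=0; units ≡ 1, 5 (mod 8); ε·ε+αω+βω = 0·0+-1·1+0·0 ≡ 1  ⇒  (a,b)_2 = -1.
v=19: a=19^1·(≡14), b=19^-2·(≡18) mod 19; (14|19)=-1, (18|19)=-1; (−1)^{1·-2·9}·(-1)^-2·(-1)^1 = -1.
v=7: a=7^3·(≡4), b=7^-1·(≡6) mod 7; (4|7)=+1, (6|7)=-1; (−1)^{3·-1·3}·(+1)^-1·(-1)^3 = +1.
v=5: a=5^2·(≡4), b=5^-2·(≡4) mod 5; (4|5)=+1, (4|5)=+1; (−1)^{2·-2·2}·(+1)^-2·(+1)^2 = +1.
v=3: a=3^5·(≡2), b=3^5·(≡1) mod 3; (2|3)=-1, (1|3)=+1; (−1)^{5·5·1}·(-1)^5·(+1)^5 = +1.
v=∞: -13566 < 0 and 21 > 0  ⇒  (a,b)_∞ = +1.
v=17: a=17^1·(≡16), b=17^0·(≡13) mod 17; (16|17)=+1, (13|17)=+1; (−1)^{1·0·8}·(+1)^0·(+1)^1 = +1.
Ram(-13566, 21) = {2, 19}; no ℚ_2-point on the conic.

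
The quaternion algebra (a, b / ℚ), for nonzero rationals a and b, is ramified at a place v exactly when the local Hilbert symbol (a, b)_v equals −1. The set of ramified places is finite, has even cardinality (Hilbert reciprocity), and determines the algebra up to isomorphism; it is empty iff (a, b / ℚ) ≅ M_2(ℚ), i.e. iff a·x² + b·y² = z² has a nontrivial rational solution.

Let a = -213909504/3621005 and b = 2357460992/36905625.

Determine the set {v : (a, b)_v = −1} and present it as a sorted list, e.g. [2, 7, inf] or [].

[3, 5]

(a, b) ≡ (-255, 17) mod (ℚ^×)²; places V = {2, 3, 5, 17, 23, 37, ∞}.
(a,b)_37: α=-2, u≡33; β=0, v≡6 (mod 37); (33|37)=+1, (6|37)=-1; sign (−1)^0·+1^0·-1^-2 = +1.
(a,b)_17: α=1, u≡16; β=1, v≡4 (mod 17); (16|17)=+1, (4|17)=+1; sign (−1)^0·+1^1·+1^1 = +1.
(a,b)_3: α=1, u≡2; β=-10, v≡2 (mod 3); (2|3)=-1, (2|3)=-1; sign (−1)^0·-1^-10·-1^1 = -1.
(a,b)_2: α=22, β=18; u≡1, v≡1 (mod 8); ε(u)ε(v)=0·0, αω(v)=22·0, βω(u)=18·0; sum ≡ 0  ⇒  +1.
(a,b)_∞: sgn(-255)=−, sgn(17)=+, so +1.
(a,b)_5: α=-1, u≡1; β=-4, v≡3 (mod 5); (1|5)=+1, (3|5)=-1; sign (−1)^0·+1^-4·-1^-1 = -1.
(a,b)_23: α=-2, u≡21; β=2, v≡22 (mod 23); (21|23)=-1, (22|23)=-1; sign (−1)^0·-1^2·-1^-2 = +1.
Ram(-255, 17) = {3, 5}; no ℚ_3-point on the conic.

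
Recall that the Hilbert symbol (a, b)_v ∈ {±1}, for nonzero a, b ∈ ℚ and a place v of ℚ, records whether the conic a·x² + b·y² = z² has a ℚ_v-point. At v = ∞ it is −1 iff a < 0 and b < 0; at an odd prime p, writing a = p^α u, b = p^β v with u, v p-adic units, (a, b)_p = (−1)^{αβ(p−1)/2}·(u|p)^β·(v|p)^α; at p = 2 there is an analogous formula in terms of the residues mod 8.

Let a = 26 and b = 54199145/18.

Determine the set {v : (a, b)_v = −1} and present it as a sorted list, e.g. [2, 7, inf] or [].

[2, 7]

Mod squares: a ≡ 26, b ≡ 13090. Check v ∈ {∞, 2, 3, 5, 7, 11, 13, 17}.
v=2: v_2(a)=1, v_2(b)=-1; units ≡ 5, 1 (mod 8); ε·ε+αω+βω = 0·0+1·0+-1·1 ≡ 1  ⇒  (a,b)_2 = -1.
v=11: a=11^0·(≡4), b=11^1·(≡6) mod 11; (4|11)=+1, (6|11)=-1; (−1)^{0·1·5}·(+1)^1·(-1)^0 = +1.
v=5: a=5^0·(≡1), b=5^1·(≡3) mod 5; (1|5)=+1, (3|5)=-1; (−1)^{0·1·2}·(+1)^1·(-1)^0 = +1.
v=17: a=17^0·(≡9), b=17^1·(≡5) mod 17; (9|17)=+1, (5|17)=-1; (−1)^{0·1·8}·(+1)^1·(-1)^0 = +1.
v=∞: 26 > 0 and 13090 > 0  ⇒  (a,b)_∞ = +1.
v=3: a=3^0·(≡2), b=3^-2·(≡1) mod 3; (2|3)=-1, (1|3)=+1; (−1)^{0·-2·1}·(-1)^-2·(+1)^0 = +1.
v=13: a=13^1·(≡2), b=13^2·(≡12) mod 13; (2|13)=-1, (12|13)=+1; (−1)^{1·2·6}·(-1)^2·(+1)^1 = +1.
v=7: a=7^0·(≡5), b=7^3·(≡1) mod 7; (5|7)=-1, (1|7)=+1; (−1)^{0·3·3}·(-1)^3·(+1)^0 = -1.
(26, 13090 / ℚ) ramifies at {2, 7}: a division algebra.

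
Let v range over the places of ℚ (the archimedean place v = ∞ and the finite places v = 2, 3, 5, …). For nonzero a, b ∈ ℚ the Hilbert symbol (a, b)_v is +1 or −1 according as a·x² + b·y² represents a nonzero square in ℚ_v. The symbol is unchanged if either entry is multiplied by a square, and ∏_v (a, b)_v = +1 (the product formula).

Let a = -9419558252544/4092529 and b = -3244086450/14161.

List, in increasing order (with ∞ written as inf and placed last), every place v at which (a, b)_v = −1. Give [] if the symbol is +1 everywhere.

[11, 29, 31, inf]

(a, b) ≡ (-31, -19778) mod (ℚ^×)²; places V = {2, 3, 5, 7, 11, 17, 29, 31, ∞}.
(a,b)_17: α=-4, u≡3; β=-2, v≡6 (mod 17); (3|17)=-1, (6|17)=-1; sign (−1)^0·-1^-2·-1^-4 = +1.
(a,b)_∞: sgn(-31)=−, sgn(-19778)=−, so -1.
(a,b)_2: α=12, β=1; u≡1, v≡7 (mod 8); ε(u)ε(v)=0·1, αω(v)=12·0, βω(u)=1·0; sum ≡ 0  ⇒  +1.
(a,b)_7: α=-2, u≡2; β=-2, v≡2 (mod 7); (2|7)=+1, (2|7)=+1; sign (−1)^0·+1^-2·+1^-2 = +1.
(a,b)_11: α=2, u≡10; β=1, v≡6 (mod 11); (10|11)=-1, (6|11)=-1; sign (−1)^0·-1^1·-1^2 = -1.
(a,b)_3: α=6, u≡2; β=8, v≡1 (mod 3); (2|3)=-1, (1|3)=+1; sign (−1)^0·-1^8·+1^6 = +1.
(a,b)_29: α=2, u≡15; β=1, v≡8 (mod 29); (15|29)=-1, (8|29)=-1; sign (−1)^0·-1^1·-1^2 = -1.
(a,b)_5: α=0, u≡4; β=2, v≡2 (mod 5); (4|5)=+1, (2|5)=-1; sign (−1)^0·+1^2·-1^0 = +1.
(a,b)_31: α=1, u≡12; β=1, v≡12 (mod 31); (12|31)=-1, (12|31)=-1; sign (−1)^1·-1^1·-1^1 = -1.
Ram(-31, -19778) = {11, 29, 31, ∞}; no ℚ_11-point on the conic.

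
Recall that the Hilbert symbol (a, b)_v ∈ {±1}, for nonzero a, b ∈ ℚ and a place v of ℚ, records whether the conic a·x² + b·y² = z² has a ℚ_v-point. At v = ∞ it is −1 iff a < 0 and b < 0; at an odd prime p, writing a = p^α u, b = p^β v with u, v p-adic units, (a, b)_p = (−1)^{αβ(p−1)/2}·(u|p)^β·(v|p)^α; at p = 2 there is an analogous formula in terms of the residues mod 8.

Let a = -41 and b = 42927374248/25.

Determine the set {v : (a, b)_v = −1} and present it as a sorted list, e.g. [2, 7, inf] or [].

[23, 31]

Mod squares: a ≡ -41, b ≡ 52762. Check v ∈ {∞, 2, 5, 11, 23, 31, 37, 41}.
v=41: a=41^1·(≡40), b=41^2·(≡18) mod 41; (40|41)=+1, (18|41)=+1; (−1)^{1·2·20}·(+1)^2·(+1)^1 = +1.
v=5: a=5^0·(≡4), b=5^-2·(≡3) mod 5; (4|5)=+1, (3|5)=-1; (−1)^{0·-2·2}·(+1)^-2·(-1)^0 = +1.
v=∞: -41 < 0 and 52762 > 0  ⇒  (a,b)_∞ = +1.
v=2: v_2(a)=0, v_2(b)=3; units ≡ 7, 5 (mod 8); ε·ε+αω+βω = 1·0+0·1+3·0 ≡ 0  ⇒  (a,b)_2 = +1.
v=11: a=11^0·(≡3), b=11^2·(≡6) mod 11; (3|11)=+1, (6|11)=-1; (−1)^{0·2·5}·(+1)^2·(-1)^0 = +1.
v=23: a=23^0·(≡5), b=23^1·(≡17) mod 23; (5|23)=-1, (17|23)=-1; (−1)^{0·1·11}·(-1)^1·(-1)^0 = -1.
v=37: a=37^0·(≡33), b=37^1·(≡31) mod 37; (33|37)=+1, (31|37)=-1; (−1)^{0·1·18}·(+1)^1·(-1)^0 = +1.
v=31: a=31^0·(≡21), b=31^1·(≡20) mod 31; (21|31)=-1, (20|31)=+1; (−1)^{0·1·15}·(-1)^1·(+1)^0 = -1.
Ram(-41, 52762) = {23, 31}; no ℚ_23-point on the conic.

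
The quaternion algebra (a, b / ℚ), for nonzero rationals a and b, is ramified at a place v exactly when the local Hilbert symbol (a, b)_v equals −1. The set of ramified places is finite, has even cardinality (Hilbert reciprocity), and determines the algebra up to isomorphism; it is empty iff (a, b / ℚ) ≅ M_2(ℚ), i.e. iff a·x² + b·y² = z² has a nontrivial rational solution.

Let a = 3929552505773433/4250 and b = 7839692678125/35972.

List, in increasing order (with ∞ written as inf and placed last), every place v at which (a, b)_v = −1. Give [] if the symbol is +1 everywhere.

(a, b) ≡ (26454890, 40205) mod (ℚ^×)²; places V = {2, 3, 5, 7, 11, 17, 23, 43, 47, ∞}.
(a,b)_23: α=2, u≡7; β=-2, v≡6 (mod 23); (7|23)=-1, (6|23)=+1; sign (−1)^0·-1^-2·+1^2 = +1.
(a,b)_7: α=5, u≡3; β=4, v≡1 (mod 7); (3|7)=-1, (1|7)=+1; sign (−1)^0·-1^4·+1^5 = +1.
(a,b)_17: α=-1, u≡6; β=-1, v≡4 (mod 17); (6|17)=-1, (4|17)=+1; sign (−1)^0·-1^-1·+1^-1 = -1.
(a,b)_47: α=3, u≡40; β=2, v≡19 (mod 47); (40|47)=-1, (19|47)=-1; sign (−1)^0·-1^2·-1^3 = -1.
(a,b)_2: α=-1, β=-2; u≡5, v≡5 (mod 8); ε(u)ε(v)=0·0, αω(v)=-1·1, βω(u)=-2·1; sum ≡ 1  ⇒  -1.
(a,b)_11: α=1, u≡3; β=1, v≡3 (mod 11); (3|11)=+1, (3|11)=+1; sign (−1)^1·+1^1·+1^1 = -1.
(a,b)_∞: sgn(26454890)=+, sgn(40205)=+, so +1.
(a,b)_3: α=2, u≡2; β=0, v≡2 (mod 3); (2|3)=-1, (2|3)=-1; sign (−1)^0·-1^0·-1^2 = +1.
(a,b)_5: α=-3, u≡2; β=5, v≡1 (mod 5); (2|5)=-1, (1|5)=+1; sign (−1)^0·-1^5·+1^-3 = -1.
(a,b)_43: α=1, u≡32; β=1, v≡2 (mod 43); (32|43)=-1, (2|43)=-1; sign (−1)^1·-1^1·-1^1 = -1.
Ram(26454890, 40205) = {2, 5, 11, 17, 43, 47}; no ℚ_2-point on the conic.

[2, 5, 11, 17, 43, 47]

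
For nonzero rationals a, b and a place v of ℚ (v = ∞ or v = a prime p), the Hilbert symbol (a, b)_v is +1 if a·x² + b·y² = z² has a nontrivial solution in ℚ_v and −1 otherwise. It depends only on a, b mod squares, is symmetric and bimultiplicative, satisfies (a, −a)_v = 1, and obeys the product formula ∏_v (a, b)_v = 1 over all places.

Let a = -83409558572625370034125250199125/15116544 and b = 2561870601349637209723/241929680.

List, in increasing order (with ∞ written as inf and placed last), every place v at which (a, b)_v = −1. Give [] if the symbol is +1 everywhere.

[2, 7, 17, 19, 31, 41]

Mod squares: a ≡ -617852165, b ≡ 2606015. Check v ∈ {∞, 2, 3, 5, 7, 11, 13, 17, 19, 23, 29, 31, 37, 41, 43, 47}.
v=7: a=7^1·(≡4), b=7^2·(≡6) mod 7; (4|7)=+1, (6|7)=-1; (−1)^{1·2·3}·(+1)^2·(-1)^1 = -1.
v=19: a=19^3·(≡13), b=19^2·(≡2) mod 19; (13|19)=-1, (2|19)=-1; (−1)^{3·2·9}·(-1)^2·(-1)^3 = -1.
v=47: a=47^0·(≡7), b=47^-2·(≡36) mod 47; (7|47)=+1, (36|47)=+1; (−1)^{0·-2·23}·(+1)^-2·(+1)^0 = +1.
v=13: a=13^2·(≡5), b=13^2·(≡1) mod 13; (5|13)=-1, (1|13)=+1; (−1)^{2·2·6}·(-1)^2·(+1)^2 = +1.
v=29: a=29^2·(≡2), b=29^0·(≡26) mod 29; (2|29)=-1, (26|29)=-1; (−1)^{2·0·14}·(-1)^0·(-1)^2 = +1.
v=5: a=5^3·(≡3), b=5^-1·(≡3) mod 5; (3|5)=-1, (3|5)=-1; (−1)^{3·-1·2}·(-1)^-1·(-1)^3 = +1.
v=37: a=37^0·(≡6), b=37^-2·(≡13) mod 37; (6|37)=-1, (13|37)=-1; (−1)^{0·-2·18}·(-1)^-2·(-1)^0 = +1.
v=3: a=3^-10·(≡1), b=3^0·(≡2) mod 3; (1|3)=+1, (2|3)=-1; (−1)^{-10·0·1}·(+1)^0·(-1)^-10 = +1.
v=23: a=23^4·(≡4), b=23^3·(≡11) mod 23; (4|23)=+1, (11|23)=-1; (−1)^{4·3·11}·(+1)^3·(-1)^4 = +1.
v=2: v_2(a)=-8, v_2(b)=-4; units ≡ 3, 7 (mod 8); ε·ε+αω+βω = 1·1+-8·0+-4·1 ≡ 1  ⇒  (a,b)_2 = -1.
v=∞: -617852165 < 0 and 2606015 > 0  ⇒  (a,b)_∞ = +1.
v=17: a=17^1·(≡2), b=17^1·(≡5) mod 17; (2|17)=+1, (5|17)=-1; (−1)^{1·1·8}·(+1)^1·(-1)^1 = -1.
v=43: a=43^3·(≡6), b=43^3·(≡37) mod 43; (6|43)=+1, (37|43)=-1; (−1)^{3·3·21}·(+1)^3·(-1)^3 = +1.
v=31: a=31^1·(≡27), b=31^1·(≡15) mod 31; (27|31)=-1, (15|31)=-1; (−1)^{1·1·15}·(-1)^1·(-1)^1 = -1.
v=11: a=11^2·(≡1), b=11^0·(≡1) mod 11; (1|11)=+1, (1|11)=+1; (−1)^{2·0·5}·(+1)^0·(+1)^2 = +1.
v=41: a=41^3·(≡7), b=41^2·(≡24) mod 41; (7|41)=-1, (24|41)=-1; (−1)^{3·2·20}·(-1)^2·(-1)^3 = -1.
Ram(-617852165, 2606015) = {2, 7, 17, 19, 31, 41}; no ℚ_2-point on the conic.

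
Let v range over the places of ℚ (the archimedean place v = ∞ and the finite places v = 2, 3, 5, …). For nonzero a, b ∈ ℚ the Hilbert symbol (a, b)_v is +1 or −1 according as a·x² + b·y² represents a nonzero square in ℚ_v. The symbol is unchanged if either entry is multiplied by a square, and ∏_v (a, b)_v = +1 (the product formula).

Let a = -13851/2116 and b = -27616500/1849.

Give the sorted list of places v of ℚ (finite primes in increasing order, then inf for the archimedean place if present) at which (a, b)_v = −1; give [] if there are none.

Mod squares: a ≡ -19, b ≡ -85. Check v ∈ {∞, 2, 3, 5, 17, 19, 23, 43}.
v=19: a=19^1·(≡18), b=19^2·(≡18) mod 19; (18|19)=-1, (18|19)=-1; (−1)^{1·2·9}·(-1)^2·(-1)^1 = -1.
v=2: v_2(a)=-2, v_2(b)=2; units ≡ 5, 3 (mod 8); ε·ε+αω+βω = 0·1+-2·1+2·1 ≡ 0  ⇒  (a,b)_2 = +1.
v=3: a=3^6·(≡2), b=3^2·(≡2) mod 3; (2|3)=-1, (2|3)=-1; (−1)^{6·2·1}·(-1)^2·(-1)^6 = +1.
v=5: a=5^0·(≡4), b=5^3·(≡2) mod 5; (4|5)=+1, (2|5)=-1; (−1)^{0·3·2}·(+1)^3·(-1)^0 = +1.
v=∞: -19 < 0 and -85 < 0  ⇒  (a,b)_∞ = -1.
v=17: a=17^0·(≡9), b=17^1·(≡12) mod 17; (9|17)=+1, (12|17)=-1; (−1)^{0·1·8}·(+1)^1·(-1)^0 = +1.
v=23: a=23^-2·(≡16), b=23^0·(≡22) mod 23; (16|23)=+1, (22|23)=-1; (−1)^{-2·0·11}·(+1)^0·(-1)^-2 = +1.
v=43: a=43^0·(≡9), b=43^-2·(≡35) mod 43; (9|43)=+1, (35|43)=+1; (−1)^{0·-2·21}·(+1)^-2·(+1)^0 = +1.
|Ram(-19, -85)| = 2, even; anisotropic at {19, ∞}.

[19, inf]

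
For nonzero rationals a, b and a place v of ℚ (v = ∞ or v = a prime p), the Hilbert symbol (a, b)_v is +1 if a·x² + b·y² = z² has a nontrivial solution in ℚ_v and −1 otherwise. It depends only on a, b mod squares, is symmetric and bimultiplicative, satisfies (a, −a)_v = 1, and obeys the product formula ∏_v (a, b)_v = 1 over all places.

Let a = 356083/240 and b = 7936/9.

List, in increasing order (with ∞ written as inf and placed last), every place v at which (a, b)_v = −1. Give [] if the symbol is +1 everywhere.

[]

(a, b) ≡ (645, 31) mod (ℚ^×)²; places V = {2, 3, 5, 7, 13, 31, 43, ∞}.
(a,b)_5: α=-1, u≡1; β=0, v≡4 (mod 5); (1|5)=+1, (4|5)=+1; sign (−1)^0·+1^0·+1^-1 = +1.
(a,b)_43: α=1, u≡1; β=0, v≡17 (mod 43); (1|43)=+1, (17|43)=+1; sign (−1)^0·+1^0·+1^1 = +1.
(a,b)_3: α=-1, u≡2; β=-2, v≡1 (mod 3); (2|3)=-1, (1|3)=+1; sign (−1)^0·-1^-2·+1^-1 = +1.
(a,b)_31: α=0, u≡25; β=1, v≡25 (mod 31); (25|31)=+1, (25|31)=+1; sign (−1)^0·+1^1·+1^0 = +1.
(a,b)_13: α=2, u≡11; β=0, v≡5 (mod 13); (11|13)=-1, (5|13)=-1; sign (−1)^0·-1^0·-1^2 = +1.
(a,b)_∞: sgn(645)=+, sgn(31)=+, so +1.
(a,b)_7: α=2, u≡4; β=0, v≡6 (mod 7); (4|7)=+1, (6|7)=-1; sign (−1)^0·+1^0·-1^2 = +1.
(a,b)_2: α=-4, β=8; u≡5, v≡7 (mod 8); ε(u)ε(v)=0·1, αω(v)=-4·0, βω(u)=8·1; sum ≡ 0  ⇒  +1.
Every local symbol is +1, so the conic 645·x² + 31·y² = z² has ℚ_v-points for all v and hence a ℚ-point; (a, b / ℚ) ≅ M_2(ℚ).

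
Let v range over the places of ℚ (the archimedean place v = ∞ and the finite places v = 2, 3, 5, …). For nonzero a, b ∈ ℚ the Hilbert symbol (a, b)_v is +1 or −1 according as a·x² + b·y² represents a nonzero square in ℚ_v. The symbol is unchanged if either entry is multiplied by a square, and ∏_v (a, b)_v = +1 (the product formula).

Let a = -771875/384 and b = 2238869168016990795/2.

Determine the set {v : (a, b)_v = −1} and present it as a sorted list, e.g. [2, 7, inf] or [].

Mod squares: a ≡ -7410, b ≡ 817190. Check v ∈ {∞, 2, 3, 5, 11, 13, 17, 19, 23}.
v=3: a=3^-1·(≡2), b=3^12·(≡2) mod 3; (2|3)=-1, (2|3)=-1; (−1)^{-1·12·1}·(-1)^12·(-1)^-1 = -1.
v=23: a=23^0·(≡19), b=23^1·(≡1) mod 23; (19|23)=-1, (1|23)=+1; (−1)^{0·1·11}·(-1)^1·(+1)^0 = -1.
v=11: a=11^0·(≡5), b=11^1·(≡2) mod 11; (5|11)=+1, (2|11)=-1; (−1)^{0·1·5}·(+1)^1·(-1)^0 = +1.
v=5: a=5^5·(≡2), b=5^1·(≡2) mod 5; (2|5)=-1, (2|5)=-1; (−1)^{5·1·2}·(-1)^1·(-1)^5 = +1.
v=2: v_2(a)=-7, v_2(b)=-1; units ≡ 7, 3 (mod 8); ε·ε+αω+βω = 1·1+-7·1+-1·0 ≡ 0  ⇒  (a,b)_2 = +1.
v=13: a=13^1·(≡5), b=13^4·(≡12) mod 13; (5|13)=-1, (12|13)=+1; (−1)^{1·4·6}·(-1)^4·(+1)^1 = +1.
v=19: a=19^1·(≡4), b=19^3·(≡10) mod 19; (4|19)=+1, (10|19)=-1; (−1)^{1·3·9}·(+1)^3·(-1)^1 = +1.
v=17: a=17^0·(≡1), b=17^1·(≡10) mod 17; (1|17)=+1, (10|17)=-1; (−1)^{0·1·8}·(+1)^1·(-1)^0 = +1.
v=∞: -7410 < 0 and 817190 > 0  ⇒  (a,b)_∞ = +1.
(-7410, 817190 / ℚ) ramifies at {3, 23}: a division algebra.

[3, 23]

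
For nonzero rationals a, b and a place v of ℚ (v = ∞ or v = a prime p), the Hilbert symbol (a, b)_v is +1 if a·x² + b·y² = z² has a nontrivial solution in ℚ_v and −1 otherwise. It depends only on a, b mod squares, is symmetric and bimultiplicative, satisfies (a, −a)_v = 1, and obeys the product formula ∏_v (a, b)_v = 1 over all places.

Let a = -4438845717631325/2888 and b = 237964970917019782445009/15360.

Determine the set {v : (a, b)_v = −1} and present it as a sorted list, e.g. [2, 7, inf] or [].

(a, b) ≡ (-154, 15015) mod (ℚ^×)²; places V = {2, 3, 5, 7, 11, 13, 17, 19, 37, 41, ∞}.
(a,b)_37: α=2, u≡5; β=0, v≡25 (mod 37); (5|37)=-1, (25|37)=+1; sign (−1)^0·-1^0·+1^2 = +1.
(a,b)_19: α=-2, u≡4; β=0, v≡7 (mod 19); (4|19)=+1, (7|19)=+1; sign (−1)^0·+1^0·+1^-2 = +1.
(a,b)_3: α=0, u≡2; β=-1, v≡1 (mod 3); (2|3)=-1, (1|3)=+1; sign (−1)^0·-1^-1·+1^0 = -1.
(a,b)_∞: sgn(-154)=−, sgn(15015)=+, so +1.
(a,b)_5: α=2, u≡4; β=-1, v≡2 (mod 5); (4|5)=+1, (2|5)=-1; sign (−1)^0·+1^-1·-1^2 = +1.
(a,b)_11: α=3, u≡7; β=5, v≡1 (mod 11); (7|11)=-1, (1|11)=+1; sign (−1)^1·-1^5·+1^3 = +1.
(a,b)_13: α=2, u≡5; β=3, v≡2 (mod 13); (5|13)=-1, (2|13)=-1; sign (−1)^0·-1^3·-1^2 = -1.
(a,b)_41: α=2, u≡40; β=4, v≡9 (mod 41); (40|41)=+1, (9|41)=+1; sign (−1)^0·+1^4·+1^2 = +1.
(a,b)_17: α=0, u≡9; β=2, v≡15 (mod 17); (9|17)=+1, (15|17)=+1; sign (−1)^0·+1^2·+1^0 = +1.
(a,b)_7: α=3, u≡3; β=7, v≡5 (mod 7); (3|7)=-1, (5|7)=-1; sign (−1)^1·-1^7·-1^3 = -1.
(a,b)_2: α=-3, β=-10; u≡3, v≡7 (mod 8); ε(u)ε(v)=1·1, αω(v)=-3·0, βω(u)=-10·1; sum ≡ 1  ⇒  -1.
(-154, 15015 / ℚ) ramifies at {2, 3, 7, 13}: a division algebra.

[2, 3, 7, 13]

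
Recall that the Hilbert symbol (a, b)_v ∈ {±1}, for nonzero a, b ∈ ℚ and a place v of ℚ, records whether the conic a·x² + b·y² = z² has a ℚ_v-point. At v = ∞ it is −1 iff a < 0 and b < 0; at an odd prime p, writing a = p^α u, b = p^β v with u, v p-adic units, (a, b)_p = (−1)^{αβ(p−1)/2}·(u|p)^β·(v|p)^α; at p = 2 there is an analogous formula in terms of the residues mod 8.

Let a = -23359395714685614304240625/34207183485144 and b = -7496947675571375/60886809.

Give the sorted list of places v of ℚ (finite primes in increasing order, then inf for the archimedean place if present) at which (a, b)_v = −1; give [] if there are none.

[5, inf]

(a, b) ≡ (-39990, -1295) mod (ℚ^×)²; places V = {2, 3, 5, 7, 17, 19, 31, 37, 43, ∞}.
(a,b)_31: α=3, u≡23; β=2, v≡7 (mod 31); (23|31)=-1, (7|31)=+1; sign (−1)^0·-1^2·+1^3 = +1.
(a,b)_∞: sgn(-39990)=−, sgn(-1295)=−, so -1.
(a,b)_5: α=5, u≡2; β=3, v≡1 (mod 5); (2|5)=-1, (1|5)=+1; sign (−1)^0·-1^3·+1^5 = -1.
(a,b)_2: α=-3, β=0; u≡5, v≡1 (mod 8); ε(u)ε(v)=0·0, αω(v)=-3·0, βω(u)=0·1; sum ≡ 0  ⇒  +1.
(a,b)_17: α=-6, u≡14; β=-4, v≡7 (mod 17); (14|17)=-1, (7|17)=-1; sign (−1)^0·-1^-4·-1^-6 = +1.
(a,b)_3: α=-11, u≡2; β=-6, v≡1 (mod 3); (2|3)=-1, (1|3)=+1; sign (−1)^0·-1^-6·+1^-11 = +1.
(a,b)_19: α=6, u≡7; β=4, v≡5 (mod 19); (7|19)=+1, (5|19)=+1; sign (−1)^0·+1^4·+1^6 = +1.
(a,b)_43: α=3, u≡1; β=2, v≡24 (mod 43); (1|43)=+1, (24|43)=+1; sign (−1)^0·+1^2·+1^3 = +1.
(a,b)_37: α=2, u≡16; β=1, v≡8 (mod 37); (16|37)=+1, (8|37)=-1; sign (−1)^0·+1^1·-1^2 = +1.
(a,b)_7: α=2, u≡1; β=1, v≡2 (mod 7); (1|7)=+1, (2|7)=+1; sign (−1)^0·+1^1·+1^2 = +1.
|Ram(-39990, -1295)| = 2, even; anisotropic at {5, ∞}.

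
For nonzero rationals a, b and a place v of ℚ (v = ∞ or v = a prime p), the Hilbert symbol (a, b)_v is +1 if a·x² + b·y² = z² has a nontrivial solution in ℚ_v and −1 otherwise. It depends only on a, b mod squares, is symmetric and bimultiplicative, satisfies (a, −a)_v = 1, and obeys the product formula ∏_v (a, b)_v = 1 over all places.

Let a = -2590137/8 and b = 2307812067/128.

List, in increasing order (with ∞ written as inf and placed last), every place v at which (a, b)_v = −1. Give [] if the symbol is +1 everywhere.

[11, 17]

Mod squares: a ≡ -7106, b ≡ 646. Check v ∈ {∞, 2, 3, 11, 17, 19}.
v=∞: -7106 < 0 and 646 > 0  ⇒  (a,b)_∞ = +1.
v=2: v_2(a)=-3, v_2(b)=-7; units ≡ 7, 3 (mod 8); ε·ε+αω+βω = 1·1+-3·1+-7·0 ≡ 0  ⇒  (a,b)_2 = +1.
v=3: a=3^6·(≡1), b=3^10·(≡1) mod 3; (1|3)=+1, (1|3)=+1; (−1)^{6·10·1}·(+1)^10·(+1)^6 = +1.
v=19: a=19^1·(≡5), b=19^1·(≡3) mod 19; (5|19)=+1, (3|19)=-1; (−1)^{1·1·9}·(+1)^1·(-1)^1 = +1.
v=11: a=11^1·(≡4), b=11^2·(≡10) mod 11; (4|11)=+1, (10|11)=-1; (−1)^{1·2·5}·(+1)^2·(-1)^1 = -1.
v=17: a=17^1·(≡14), b=17^1·(≡13) mod 17; (14|17)=-1, (13|17)=+1; (−1)^{1·1·8}·(-1)^1·(+1)^1 = -1.
|Ram(-7106, 646)| = 2, even; anisotropic at {11, 17}.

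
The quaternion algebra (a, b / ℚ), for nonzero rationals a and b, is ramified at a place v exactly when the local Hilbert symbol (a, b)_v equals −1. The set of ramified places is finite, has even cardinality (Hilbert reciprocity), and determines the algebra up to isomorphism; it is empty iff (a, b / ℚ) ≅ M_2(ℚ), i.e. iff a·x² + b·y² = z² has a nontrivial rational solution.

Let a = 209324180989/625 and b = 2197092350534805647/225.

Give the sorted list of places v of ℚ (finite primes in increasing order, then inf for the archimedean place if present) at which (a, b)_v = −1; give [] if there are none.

[37, 41]

(a, b) ≡ (25789, 407) mod (ℚ^×)²; places V = {2, 3, 5, 7, 11, 17, 37, 41, ∞}.
(a,b)_37: α=3, u≡32; β=5, v≡4 (mod 37); (32|37)=-1, (4|37)=+1; sign (−1)^0·-1^5·+1^3 = -1.
(a,b)_2: α=0, β=0; u≡5, v≡7 (mod 8); ε(u)ε(v)=0·1, αω(v)=0·0, βω(u)=0·1; sum ≡ 0  ⇒  +1.
(a,b)_11: α=2, u≡9; β=3, v≡5 (mod 11); (9|11)=+1, (5|11)=+1; sign (−1)^0·+1^3·+1^2 = +1.
(a,b)_41: α=1, u≡27; β=2, v≡7 (mod 41); (27|41)=-1, (7|41)=-1; sign (−1)^0·-1^2·-1^1 = -1.
(a,b)_5: α=-4, u≡4; β=-2, v≡3 (mod 5); (4|5)=+1, (3|5)=-1; sign (−1)^0·+1^-2·-1^-4 = +1.
(a,b)_3: α=0, u≡1; β=-2, v≡2 (mod 3); (1|3)=+1, (2|3)=-1; sign (−1)^0·+1^-2·-1^0 = +1.
(a,b)_17: α=1, u≡2; β=2, v≡8 (mod 17); (2|17)=+1, (8|17)=+1; sign (−1)^0·+1^2·+1^1 = +1.
(a,b)_7: α=2, u≡4; β=2, v≡1 (mod 7); (4|7)=+1, (1|7)=+1; sign (−1)^0·+1^2·+1^2 = +1.
(a,b)_∞: sgn(25789)=+, sgn(407)=+, so +1.
Ram(25789, 407) = {37, 41}; no ℚ_37-point on the conic.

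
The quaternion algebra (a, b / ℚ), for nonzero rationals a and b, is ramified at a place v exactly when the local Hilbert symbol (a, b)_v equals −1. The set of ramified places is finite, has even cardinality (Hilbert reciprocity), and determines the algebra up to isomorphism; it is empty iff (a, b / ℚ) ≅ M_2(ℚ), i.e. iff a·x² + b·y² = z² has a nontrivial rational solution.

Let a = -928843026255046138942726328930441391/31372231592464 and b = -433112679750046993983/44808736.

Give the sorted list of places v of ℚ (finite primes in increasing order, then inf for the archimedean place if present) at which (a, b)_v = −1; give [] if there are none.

Mod squares: a ≡ -8671, b ≡ -498542. Check v ∈ {∞, 2, 3, 7, 11, 13, 17, 23, 29, 31, 37, 41, 43}.
v=2: v_2(a)=-4, v_2(b)=-5; units ≡ 1, 1 (mod 8); ε·ε+αω+βω = 0·0+-4·0+-5·0 ≡ 0  ⇒  (a,b)_2 = +1.
v=29: a=29^3·(≡23), b=29^2·(≡12) mod 29; (23|29)=+1, (12|29)=-1; (−1)^{3·2·14}·(+1)^2·(-1)^3 = -1.
v=23: a=23^1·(≡14), b=23^0·(≡16) mod 23; (14|23)=-1, (16|23)=+1; (−1)^{1·0·11}·(-1)^0·(+1)^1 = +1.
v=31: a=31^2·(≡10), b=31^1·(≡25) mod 31; (10|31)=+1, (25|31)=+1; (−1)^{2·1·15}·(+1)^1·(+1)^2 = +1.
v=43: a=43^2·(≡6), b=43^1·(≡40) mod 43; (6|43)=+1, (40|43)=+1; (−1)^{2·1·21}·(+1)^1·(+1)^2 = +1.
v=13: a=13^3·(≡12), b=13^2·(≡7) mod 13; (12|13)=+1, (7|13)=-1; (−1)^{3·2·6}·(+1)^2·(-1)^3 = -1.
v=7: a=7^-4·(≡4), b=7^-2·(≡3) mod 7; (4|7)=+1, (3|7)=-1; (−1)^{-4·-2·3}·(+1)^-2·(-1)^-4 = +1.
v=41: a=41^-4·(≡10), b=41^-2·(≡25) mod 41; (10|41)=+1, (25|41)=+1; (−1)^{-4·-2·20}·(+1)^-2·(+1)^-4 = +1.
v=11: a=11^2·(≡7), b=11^1·(≡4) mod 11; (7|11)=-1, (4|11)=+1; (−1)^{2·1·5}·(-1)^1·(+1)^2 = -1.
v=3: a=3^6·(≡2), b=3^4·(≡1) mod 3; (2|3)=-1, (1|3)=+1; (−1)^{6·4·1}·(-1)^4·(+1)^6 = +1.
v=∞: -8671 < 0 and -498542 < 0  ⇒  (a,b)_∞ = -1.
v=37: a=37^10·(≡13), b=37^6·(≡12) mod 37; (13|37)=-1, (12|37)=+1; (−1)^{10·6·18}·(-1)^6·(+1)^10 = +1.
v=17: a=17^-2·(≡2), b=17^-1·(≡13) mod 17; (2|17)=+1, (13|17)=+1; (−1)^{-2·-1·8}·(+1)^-1·(+1)^-2 = +1.
Ram(-8671, -498542) = {11, 13, 29, ∞}; no ℚ_11-point on the conic.

[11, 13, 29, inf]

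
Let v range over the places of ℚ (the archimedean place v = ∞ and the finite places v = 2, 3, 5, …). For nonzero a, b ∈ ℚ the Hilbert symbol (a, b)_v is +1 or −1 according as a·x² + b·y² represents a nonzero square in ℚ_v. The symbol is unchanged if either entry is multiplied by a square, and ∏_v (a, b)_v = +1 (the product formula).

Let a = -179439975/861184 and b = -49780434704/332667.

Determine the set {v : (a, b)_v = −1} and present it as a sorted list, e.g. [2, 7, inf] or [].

Mod squares: a ≡ -39, b ≡ -3003. Check v ∈ {∞, 2, 3, 5, 7, 11, 13, 29, 37, 41, 43}.
v=11: a=11^2·(≡9), b=11^1·(≡6) mod 11; (9|11)=+1, (6|11)=-1; (−1)^{2·1·5}·(+1)^1·(-1)^2 = +1.
v=2: v_2(a)=-10, v_2(b)=4; units ≡ 1, 5 (mod 8); ε·ε+αω+βω = 0·0+-10·1+4·0 ≡ 0  ⇒  (a,b)_2 = +1.
v=7: a=7^0·(≡3), b=7^1·(≡6) mod 7; (3|7)=-1, (6|7)=-1; (−1)^{0·1·3}·(-1)^1·(-1)^0 = -1.
v=3: a=3^3·(≡2), b=3^-5·(≡1) mod 3; (2|3)=-1, (1|3)=+1; (−1)^{3·-5·1}·(-1)^-5·(+1)^3 = +1.
v=43: a=43^0·(≡38), b=43^2·(≡32) mod 43; (38|43)=+1, (32|43)=-1; (−1)^{0·2·21}·(+1)^2·(-1)^0 = +1.
v=37: a=37^0·(≡8), b=37^-2·(≡5) mod 37; (8|37)=-1, (5|37)=-1; (−1)^{0·-2·18}·(-1)^-2·(-1)^0 = +1.
v=41: a=41^0·(≡21), b=41^2·(≡9) mod 41; (21|41)=+1, (9|41)=+1; (−1)^{0·2·20}·(+1)^2·(+1)^0 = +1.
v=∞: -39 < 0 and -3003 < 0  ⇒  (a,b)_∞ = -1.
v=5: a=5^2·(≡4), b=5^0·(≡3) mod 5; (4|5)=+1, (3|5)=-1; (−1)^{2·0·2}·(+1)^0·(-1)^2 = +1.
v=29: a=29^-2·(≡15), b=29^0·(≡22) mod 29; (15|29)=-1, (22|29)=+1; (−1)^{-2·0·14}·(-1)^0·(+1)^-2 = +1.
v=13: a=13^3·(≡9), b=13^1·(≡1) mod 13; (9|13)=+1, (1|13)=+1; (−1)^{3·1·6}·(+1)^1·(+1)^3 = +1.
(-39, -3003 / ℚ) ramifies at {7, ∞}: a division algebra.

[7, inf]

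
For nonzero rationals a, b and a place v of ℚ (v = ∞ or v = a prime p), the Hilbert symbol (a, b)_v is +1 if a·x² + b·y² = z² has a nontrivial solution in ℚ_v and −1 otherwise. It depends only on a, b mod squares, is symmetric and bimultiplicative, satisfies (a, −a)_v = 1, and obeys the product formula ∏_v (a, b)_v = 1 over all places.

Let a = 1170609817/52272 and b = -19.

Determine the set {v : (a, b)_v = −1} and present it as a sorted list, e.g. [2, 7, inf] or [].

[3, 13, 19, 31]

(a, b) ≡ (22971, -19) mod (ℚ^×)²; places V = {2, 3, 11, 13, 17, 19, 23, 31, ∞}.
(a,b)_17: α=2, u≡1; β=0, v≡15 (mod 17); (1|17)=+1, (15|17)=+1; sign (−1)^0·+1^0·+1^2 = +1.
(a,b)_31: α=1, u≡7; β=0, v≡12 (mod 31); (7|31)=+1, (12|31)=-1; sign (−1)^0·+1^0·-1^1 = -1.
(a,b)_19: α=1, u≡3; β=1, v≡18 (mod 19); (3|19)=-1, (18|19)=-1; sign (−1)^1·-1^1·-1^1 = -1.
(a,b)_3: α=-3, u≡1; β=0, v≡2 (mod 3); (1|3)=+1, (2|3)=-1; sign (−1)^0·+1^0·-1^-3 = -1.
(a,b)_13: α=1, u≡9; β=0, v≡7 (mod 13); (9|13)=+1, (7|13)=-1; sign (−1)^0·+1^0·-1^1 = -1.
(a,b)_2: α=-4, β=0; u≡3, v≡5 (mod 8); ε(u)ε(v)=1·0, αω(v)=-4·1, βω(u)=0·1; sum ≡ 0  ⇒  +1.
(a,b)_23: α=2, u≡7; β=0, v≡4 (mod 23); (7|23)=-1, (4|23)=+1; sign (−1)^0·-1^0·+1^2 = +1.
(a,b)_11: α=-2, u≡1; β=0, v≡3 (mod 11); (1|11)=+1, (3|11)=+1; sign (−1)^0·+1^0·+1^-2 = +1.
(a,b)_∞: sgn(22971)=+, sgn(-19)=−, so +1.
|Ram(22971, -19)| = 4, even; anisotropic at {3, 13, 19, 31}.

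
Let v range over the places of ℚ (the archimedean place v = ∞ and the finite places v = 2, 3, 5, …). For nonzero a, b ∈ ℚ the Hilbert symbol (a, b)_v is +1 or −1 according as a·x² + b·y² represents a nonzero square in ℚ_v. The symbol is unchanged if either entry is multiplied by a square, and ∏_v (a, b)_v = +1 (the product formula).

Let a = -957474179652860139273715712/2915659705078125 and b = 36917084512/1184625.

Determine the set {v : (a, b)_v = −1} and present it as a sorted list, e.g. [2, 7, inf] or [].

[2, 5]

(a, b) ≡ (-910, 1430) mod (ℚ^×)²; places V = {2, 3, 5, 7, 11, 13, 19, 23, 53, ∞}.
(a,b)_11: α=4, u≡5; β=3, v≡3 (mod 11); (5|11)=+1, (3|11)=+1; sign (−1)^0·+1^3·+1^4 = +1.
(a,b)_23: α=2, u≡19; β=0, v≡16 (mod 23); (19|23)=-1, (16|23)=+1; sign (−1)^0·-1^0·+1^2 = +1.
(a,b)_5: α=-9, u≡2; β=-3, v≡1 (mod 5); (2|5)=-1, (1|5)=+1; sign (−1)^0·-1^-3·+1^-9 = -1.
(a,b)_7: α=7, u≡3; β=4, v≡2 (mod 7); (3|7)=-1, (2|7)=+1; sign (−1)^0·-1^4·+1^7 = +1.
(a,b)_2: α=19, β=5; u≡1, v≡3 (mod 8); ε(u)ε(v)=0·1, αω(v)=19·1, βω(u)=5·0; sum ≡ 1  ⇒  -1.
(a,b)_19: α=4, u≡3; β=2, v≡7 (mod 19); (3|19)=-1, (7|19)=+1; sign (−1)^0·-1^2·+1^4 = +1.
(a,b)_13: α=3, u≡6; β=-1, v≡6 (mod 13); (6|13)=-1, (6|13)=-1; sign (−1)^0·-1^-1·-1^3 = +1.
(a,b)_53: α=-2, u≡29; β=0, v≡25 (mod 53); (29|53)=+1, (25|53)=+1; sign (−1)^0·+1^0·+1^-2 = +1.
(a,b)_∞: sgn(-910)=−, sgn(1430)=+, so +1.
(a,b)_3: α=-12, u≡2; β=-6, v≡2 (mod 3); (2|3)=-1, (2|3)=-1; sign (−1)^0·-1^-6·-1^-12 = +1.
Ram(-910, 1430) = {2, 5}; no ℚ_2-point on the conic.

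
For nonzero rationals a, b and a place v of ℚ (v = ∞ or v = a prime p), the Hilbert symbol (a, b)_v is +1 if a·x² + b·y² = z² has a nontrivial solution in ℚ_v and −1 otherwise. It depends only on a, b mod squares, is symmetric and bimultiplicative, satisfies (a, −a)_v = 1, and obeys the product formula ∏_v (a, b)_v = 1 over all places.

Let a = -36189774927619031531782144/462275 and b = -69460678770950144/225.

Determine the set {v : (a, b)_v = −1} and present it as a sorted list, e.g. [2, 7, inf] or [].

[29, inf]

Mod squares: a ≡ -88319, b ≡ -899. Check v ∈ {∞, 2, 3, 5, 7, 11, 29, 31, 37, 41, 43}.
v=7: a=7^5·(≡1), b=7^0·(≡1) mod 7; (1|7)=+1, (1|7)=+1; (−1)^{5·0·3}·(+1)^0·(+1)^5 = +1.
v=43: a=43^2·(≡34), b=43^0·(≡9) mod 43; (34|43)=-1, (9|43)=+1; (−1)^{2·0·21}·(-1)^0·(+1)^2 = +1.
v=31: a=31^1·(≡27), b=31^1·(≡10) mod 31; (27|31)=-1, (10|31)=+1; (−1)^{1·1·15}·(-1)^1·(+1)^1 = +1.
v=41: a=41^-2·(≡4), b=41^0·(≡3) mod 41; (4|41)=+1, (3|41)=-1; (−1)^{-2·0·20}·(+1)^0·(-1)^-2 = +1.
v=11: a=11^-1·(≡9), b=11^0·(≡3) mod 11; (9|11)=+1, (3|11)=+1; (−1)^{-1·0·5}·(+1)^0·(+1)^-1 = +1.
v=5: a=5^-2·(≡1), b=5^-2·(≡4) mod 5; (1|5)=+1, (4|5)=+1; (−1)^{-2·-2·2}·(+1)^-2·(+1)^-2 = +1.
v=3: a=3^0·(≡1), b=3^-2·(≡1) mod 3; (1|3)=+1, (1|3)=+1; (−1)^{0·-2·1}·(+1)^-2·(+1)^0 = +1.
v=∞: -88319 < 0 and -899 < 0  ⇒  (a,b)_∞ = -1.
v=29: a=29^4·(≡26), b=29^3·(≡17) mod 29; (26|29)=-1, (17|29)=-1; (−1)^{4·3·14}·(-1)^3·(-1)^4 = -1.
v=2: v_2(a)=20, v_2(b)=26; units ≡ 1, 5 (mod 8); ε·ε+αω+βω = 0·0+20·1+26·0 ≡ 0  ⇒  (a,b)_2 = +1.
v=37: a=37^3·(≡15), b=37^2·(≡36) mod 37; (15|37)=-1, (36|37)=+1; (−1)^{3·2·18}·(-1)^2·(+1)^3 = +1.
|Ram(-88319, -899)| = 2, even; anisotropic at {29, ∞}.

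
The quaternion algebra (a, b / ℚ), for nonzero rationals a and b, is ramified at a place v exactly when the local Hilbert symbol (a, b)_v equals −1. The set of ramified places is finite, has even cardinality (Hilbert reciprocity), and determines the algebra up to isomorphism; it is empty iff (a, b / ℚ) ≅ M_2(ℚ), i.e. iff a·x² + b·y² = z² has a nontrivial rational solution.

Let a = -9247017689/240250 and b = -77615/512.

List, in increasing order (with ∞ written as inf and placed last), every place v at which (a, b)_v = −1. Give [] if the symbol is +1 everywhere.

[2, 5, 17, 37, 43, inf]

Mod squares: a ≡ -1893290, b ≡ -430. Check v ∈ {∞, 2, 5, 7, 13, 17, 19, 31, 37, 43}.
v=31: a=31^-2·(≡28), b=31^0·(≡18) mod 31; (28|31)=+1, (18|31)=+1; (−1)^{-2·0·15}·(+1)^0·(+1)^-2 = +1.
v=2: v_2(a)=-1, v_2(b)=-9; units ≡ 3, 1 (mod 8); ε·ε+αω+βω = 1·0+-1·0+-9·1 ≡ 1  ⇒  (a,b)_2 = -1.
v=43: a=43^1·(≡18), b=43^1·(≡32) mod 43; (18|43)=-1, (32|43)=-1; (−1)^{1·1·21}·(-1)^1·(-1)^1 = -1.
v=13: a=13^2·(≡10), b=13^0·(≡12) mod 13; (10|13)=+1, (12|13)=+1; (−1)^{2·0·6}·(+1)^0·(+1)^2 = +1.
v=37: a=37^1·(≡7), b=37^0·(≡29) mod 37; (7|37)=+1, (29|37)=-1; (−1)^{1·0·18}·(+1)^0·(-1)^1 = -1.
v=∞: -1893290 < 0 and -430 < 0  ⇒  (a,b)_∞ = -1.
v=7: a=7^1·(≡3), b=7^0·(≡1) mod 7; (3|7)=-1, (1|7)=+1; (−1)^{1·0·3}·(-1)^0·(+1)^1 = +1.
v=17: a=17^3·(≡6), b=17^0·(≡12) mod 17; (6|17)=-1, (12|17)=-1; (−1)^{3·0·8}·(-1)^0·(-1)^3 = -1.
v=5: a=5^-3·(≡3), b=5^1·(≡1) mod 5; (3|5)=-1, (1|5)=+1; (−1)^{-3·1·2}·(-1)^1·(+1)^-3 = -1.
v=19: a=19^0·(≡2), b=19^2·(≡6) mod 19; (2|19)=-1, (6|19)=+1; (−1)^{0·2·9}·(-1)^2·(+1)^0 = +1.
Ram(-1893290, -430) = {2, 5, 17, 37, 43, ∞}; no ℚ_2-point on the conic.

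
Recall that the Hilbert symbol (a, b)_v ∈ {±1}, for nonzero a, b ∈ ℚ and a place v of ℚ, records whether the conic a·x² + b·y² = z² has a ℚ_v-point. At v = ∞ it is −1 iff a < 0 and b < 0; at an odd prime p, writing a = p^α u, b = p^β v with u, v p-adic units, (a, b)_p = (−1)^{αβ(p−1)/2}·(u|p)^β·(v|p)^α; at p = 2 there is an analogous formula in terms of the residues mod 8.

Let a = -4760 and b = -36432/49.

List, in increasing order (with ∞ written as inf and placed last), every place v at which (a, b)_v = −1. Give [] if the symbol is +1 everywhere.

[2, 5, 7, inf]

Mod squares: a ≡ -1190, b ≡ -253. Check v ∈ {∞, 2, 3, 5, 7, 11, 17, 23}.
v=17: a=17^1·(≡9), b=17^0·(≡9) mod 17; (9|17)=+1, (9|17)=+1; (−1)^{1·0·8}·(+1)^0·(+1)^1 = +1.
v=5: a=5^1·(≡3), b=5^0·(≡2) mod 5; (3|5)=-1, (2|5)=-1; (−1)^{1·0·2}·(-1)^0·(-1)^1 = -1.
v=11: a=11^0·(≡3), b=11^1·(≡2) mod 11; (3|11)=+1, (2|11)=-1; (−1)^{0·1·5}·(+1)^1·(-1)^0 = +1.
v=23: a=23^0·(≡1), b=23^1·(≡1) mod 23; (1|23)=+1, (1|23)=+1; (−1)^{0·1·11}·(+1)^1·(+1)^0 = +1.
v=3: a=3^0·(≡1), b=3^2·(≡2) mod 3; (1|3)=+1, (2|3)=-1; (−1)^{0·2·1}·(+1)^2·(-1)^0 = +1.
v=7: a=7^1·(≡6), b=7^-2·(≡3) mod 7; (6|7)=-1, (3|7)=-1; (−1)^{1·-2·3}·(-1)^-2·(-1)^1 = -1.
v=∞: -1190 < 0 and -253 < 0  ⇒  (a,b)_∞ = -1.
v=2: v_2(a)=3, v_2(b)=4; units ≡ 5, 3 (mod 8); ε·ε+αω+βω = 0·1+3·1+4·1 ≡ 1  ⇒  (a,b)_2 = -1.
Ram(-1190, -253) = {2, 5, 7, ∞}; no ℚ_2-point on the conic.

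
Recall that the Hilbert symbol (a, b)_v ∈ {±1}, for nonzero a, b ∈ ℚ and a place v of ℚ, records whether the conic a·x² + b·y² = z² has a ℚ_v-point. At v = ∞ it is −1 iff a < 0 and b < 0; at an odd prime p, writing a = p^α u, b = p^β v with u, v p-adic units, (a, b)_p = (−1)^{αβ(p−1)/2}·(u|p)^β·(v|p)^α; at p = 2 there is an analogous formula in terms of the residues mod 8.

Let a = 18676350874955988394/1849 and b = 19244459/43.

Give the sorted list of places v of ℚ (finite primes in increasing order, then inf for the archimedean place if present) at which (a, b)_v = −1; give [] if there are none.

[13, 31]

(a, b) ≡ (3034, 294593) mod (ℚ^×)²; places V = {2, 13, 17, 31, 37, 41, 43, 53, ∞}.
(a,b)_2: α=1, β=0; u≡5, v≡1 (mod 8); ε(u)ε(v)=0·0, αω(v)=1·0, βω(u)=0·1; sum ≡ 0  ⇒  +1.
(a,b)_43: α=-2, u≡31; β=-1, v≡24 (mod 43); (31|43)=+1, (24|43)=+1; sign (−1)^0·+1^-1·+1^-2 = +1.
(a,b)_53: α=6, u≡7; β=2, v≡41 (mod 53); (7|53)=+1, (41|53)=-1; sign (−1)^0·+1^2·-1^6 = +1.
(a,b)_17: α=2, u≡4; β=1, v≡11 (mod 17); (4|17)=+1, (11|17)=-1; sign (−1)^0·+1^1·-1^2 = +1.
(a,b)_13: α=0, u≡8; β=1, v≡5 (mod 13); (8|13)=-1, (5|13)=-1; sign (−1)^0·-1^1·-1^0 = -1.
(a,b)_37: α=1, u≡32; β=0, v≡34 (mod 37); (32|37)=-1, (34|37)=+1; sign (−1)^0·-1^0·+1^1 = +1.
(a,b)_31: α=2, u≡15; β=1, v≡27 (mod 31); (15|31)=-1, (27|31)=-1; sign (−1)^0·-1^1·-1^2 = -1.
(a,b)_∞: sgn(3034)=+, sgn(294593)=+, so +1.
(a,b)_41: α=1, u≡32; β=0, v≡1 (mod 41); (32|41)=+1, (1|41)=+1; sign (−1)^0·+1^0·+1^1 = +1.
|Ram(3034, 294593)| = 2, even; anisotropic at {13, 31}.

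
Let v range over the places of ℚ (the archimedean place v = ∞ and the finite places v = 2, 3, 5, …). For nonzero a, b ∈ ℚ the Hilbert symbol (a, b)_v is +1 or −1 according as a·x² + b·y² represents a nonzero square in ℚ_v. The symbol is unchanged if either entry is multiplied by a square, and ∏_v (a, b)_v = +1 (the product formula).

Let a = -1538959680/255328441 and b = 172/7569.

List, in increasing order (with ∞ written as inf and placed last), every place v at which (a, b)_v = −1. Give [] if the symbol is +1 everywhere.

[2, 5]

(a, b) ≡ (-5, 43) mod (ℚ^×)²; places V = {2, 3, 5, 17, 19, 29, 43, ∞}.
(a,b)_2: α=6, β=2; u≡3, v≡3 (mod 8); ε(u)ε(v)=1·1, αω(v)=6·1, βω(u)=2·1; sum ≡ 1  ⇒  -1.
(a,b)_43: α=2, u≡1; β=1, v≡4 (mod 43); (1|43)=+1, (4|43)=+1; sign (−1)^0·+1^1·+1^2 = +1.
(a,b)_17: α=2, u≡11; β=0, v≡9 (mod 17); (11|17)=-1, (9|17)=+1; sign (−1)^0·-1^0·+1^2 = +1.
(a,b)_∞: sgn(-5)=−, sgn(43)=+, so +1.
(a,b)_29: α=-4, u≡13; β=-2, v≡3 (mod 29); (13|29)=+1, (3|29)=-1; sign (−1)^0·+1^-2·-1^-4 = +1.
(a,b)_19: α=-2, u≡13; β=0, v≡11 (mod 19); (13|19)=-1, (11|19)=+1; sign (−1)^0·-1^0·+1^-2 = +1.
(a,b)_5: α=1, u≡4; β=0, v≡3 (mod 5); (4|5)=+1, (3|5)=-1; sign (−1)^0·+1^0·-1^1 = -1.
(a,b)_3: α=2, u≡1; β=-2, v≡1 (mod 3); (1|3)=+1, (1|3)=+1; sign (−1)^0·+1^-2·+1^2 = +1.
Ram(-5, 43) = {2, 5}; no ℚ_2-point on the conic.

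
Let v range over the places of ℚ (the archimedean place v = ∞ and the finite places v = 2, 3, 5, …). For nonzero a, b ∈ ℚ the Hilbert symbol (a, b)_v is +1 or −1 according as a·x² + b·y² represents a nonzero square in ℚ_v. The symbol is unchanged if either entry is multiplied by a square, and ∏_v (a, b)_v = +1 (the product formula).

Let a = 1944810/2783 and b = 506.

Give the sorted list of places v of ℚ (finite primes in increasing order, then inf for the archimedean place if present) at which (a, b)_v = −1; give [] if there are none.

[11, 23]

Mod squares: a ≡ 230, b ≡ 506. Check v ∈ {∞, 2, 3, 5, 7, 11, 23}.
v=11: a=11^-2·(≡10), b=11^1·(≡2) mod 11; (10|11)=-1, (2|11)=-1; (−1)^{-2·1·5}·(-1)^1·(-1)^-2 = -1.
v=5: a=5^1·(≡4), b=5^0·(≡1) mod 5; (4|5)=+1, (1|5)=+1; (−1)^{1·0·2}·(+1)^0·(+1)^1 = +1.
v=23: a=23^-1·(≡19), b=23^1·(≡22) mod 23; (19|23)=-1, (22|23)=-1; (−1)^{-1·1·11}·(-1)^1·(-1)^-1 = -1.
v=2: v_2(a)=1, v_2(b)=1; units ≡ 3, 5 (mod 8); ε·ε+αω+βω = 1·0+1·1+1·1 ≡ 0  ⇒  (a,b)_2 = +1.
v=3: a=3^4·(≡2), b=3^0·(≡2) mod 3; (2|3)=-1, (2|3)=-1; (−1)^{4·0·1}·(-1)^0·(-1)^4 = +1.
v=∞: 230 > 0 and 506 > 0  ⇒  (a,b)_∞ = +1.
v=7: a=7^4·(≡3), b=7^0·(≡2) mod 7; (3|7)=-1, (2|7)=+1; (−1)^{4·0·3}·(-1)^0·(+1)^4 = +1.
|Ram(230, 506)| = 2, even; anisotropic at {11, 23}.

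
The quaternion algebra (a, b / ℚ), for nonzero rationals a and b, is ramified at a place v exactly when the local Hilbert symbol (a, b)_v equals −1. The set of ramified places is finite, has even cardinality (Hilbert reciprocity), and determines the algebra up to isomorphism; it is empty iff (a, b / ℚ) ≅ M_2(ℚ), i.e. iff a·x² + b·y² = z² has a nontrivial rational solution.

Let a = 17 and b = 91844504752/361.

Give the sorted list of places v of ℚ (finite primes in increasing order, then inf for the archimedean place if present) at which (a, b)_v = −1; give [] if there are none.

(a, b) ≡ (17, 693187) mod (ℚ^×)²; places V = {2, 7, 11, 13, 17, 19, 29, 41, 53, ∞}.
(a,b)_∞: sgn(17)=+, sgn(693187)=+, so +1.
(a,b)_17: α=1, u≡1; β=0, v≡11 (mod 17); (1|17)=+1, (11|17)=-1; sign (−1)^0·+1^0·-1^1 = -1.
(a,b)_53: α=0, u≡17; β=1, v≡27 (mod 53); (17|53)=+1, (27|53)=-1; sign (−1)^0·+1^1·-1^0 = +1.
(a,b)_29: α=0, u≡17; β=1, v≡4 (mod 29); (17|29)=-1, (4|29)=+1; sign (−1)^0·-1^1·+1^0 = -1.
(a,b)_2: α=0, β=4; u≡1, v≡3 (mod 8); ε(u)ε(v)=0·1, αω(v)=0·1, βω(u)=4·0; sum ≡ 0  ⇒  +1.
(a,b)_19: α=0, u≡17; β=-2, v≡14 (mod 19); (17|19)=+1, (14|19)=-1; sign (−1)^0·+1^-2·-1^0 = +1.
(a,b)_13: α=0, u≡4; β=2, v≡3 (mod 13); (4|13)=+1, (3|13)=+1; sign (−1)^0·+1^2·+1^0 = +1.
(a,b)_41: α=0, u≡17; β=1, v≡30 (mod 41); (17|41)=-1, (30|41)=-1; sign (−1)^0·-1^1·-1^0 = -1.
(a,b)_7: α=0, u≡3; β=2, v≡6 (mod 7); (3|7)=-1, (6|7)=-1; sign (−1)^0·-1^2·-1^0 = +1.
(a,b)_11: α=0, u≡6; β=1, v≡1 (mod 11); (6|11)=-1, (1|11)=+1; sign (−1)^0·-1^1·+1^0 = -1.
|Ram(17, 693187)| = 4, even; anisotropic at {11, 17, 29, 41}.

[11, 17, 29, 41]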